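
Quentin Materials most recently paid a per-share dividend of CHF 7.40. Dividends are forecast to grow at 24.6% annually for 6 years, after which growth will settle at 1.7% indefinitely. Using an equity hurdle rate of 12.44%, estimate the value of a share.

Two-stage DDM. Project D₁…D_6 at 0.246, terminal growth 0.017, discount at r = 0.1244.
D_1 = 9.2204
D_2 = 11.4886
D_3 = 14.3148
D_4 = 17.8363
D_5 = 22.2240
D_6 = 27.6911
Terminal value at t=6: TV = D_7/(r−g) = 28.1618/(0.1244−0.017) = 262.2145
P₀ = 9.2204/(1+0.1244)^1 + 11.4886/(1+0.1244)^2 + 14.3148/(1+0.1244)^3 + 17.8363/(1+0.1244)^4 + 22.2240/(1+0.1244)^5 + 27.6911/(1+0.1244)^6 + 262.2145/(1+0.1244)^6 = 194.3420

CHF 194.34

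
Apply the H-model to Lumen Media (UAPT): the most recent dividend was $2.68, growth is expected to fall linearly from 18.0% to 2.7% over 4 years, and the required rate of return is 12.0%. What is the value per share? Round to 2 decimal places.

H-model: P₀ = D₀[(1+g_L) + H(g_S−g_L)]/(r−g_L), with H = 4/2 = 2.
P₀ = 2.68 × [(1+0.027) + 2×(0.18−0.027)] / (0.12−0.027)
   = 2.68 × 1.3330 / 0.093 = 38.4133

$38.41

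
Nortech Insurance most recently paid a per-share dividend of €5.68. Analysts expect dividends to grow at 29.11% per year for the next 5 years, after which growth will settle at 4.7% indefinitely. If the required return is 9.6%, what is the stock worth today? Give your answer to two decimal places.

Two-stage DDM. Project D₁…D_5 at 0.2911, terminal growth 0.047, discount at r = 0.096.
D_1 = 7.3334
D_2 = 9.4682
D_3 = 12.2244
D_4 = 15.7829
D_5 = 20.3774
Terminal value at t=5: TV = D_6/(r−g) = 21.3351/(0.096−0.047) = 435.4099
P₀ = 7.3334/(1+0.096)^1 + 9.4682/(1+0.096)^2 + 12.2244/(1+0.096)^3 + 15.7829/(1+0.096)^4 + 20.3774/(1+0.096)^5 + 435.4099/(1+0.096)^5 = 323.0071

€323.01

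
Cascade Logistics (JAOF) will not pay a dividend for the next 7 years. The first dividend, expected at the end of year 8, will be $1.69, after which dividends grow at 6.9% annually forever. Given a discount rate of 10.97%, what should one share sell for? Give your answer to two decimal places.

$20.04

Deferred-dividend DDM. At t=7 the remaining stream is a growing perpetuity with first payment D_8 = 1.69.
V_7 = D_8/(r−g) = 1.69/(0.1097−0.069) = 41.5233
P₀ = V_7/(1+r)^7 = 41.5233/(1+0.1097)^7 = 20.0379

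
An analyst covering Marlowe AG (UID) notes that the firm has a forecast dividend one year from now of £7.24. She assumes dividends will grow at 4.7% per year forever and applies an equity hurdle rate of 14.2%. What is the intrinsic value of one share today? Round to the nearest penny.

Gordon growth model: P₀ = D₁/(r − g), with D₁ = 7.24 given directly.
P₀ = 7.2400 / (0.142 − 0.047) = 7.2400 / 0.095 = 76.2105

£76.21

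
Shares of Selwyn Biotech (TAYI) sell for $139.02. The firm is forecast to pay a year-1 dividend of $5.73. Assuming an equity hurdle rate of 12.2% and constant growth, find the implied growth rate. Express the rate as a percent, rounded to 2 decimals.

From P₀ = D₁/(r − g), the implied growth is g = r − D₁/P₀.
g = 0.122 − 5.73/139.02 = 0.122 − 0.04122 = 0.08078

8.08%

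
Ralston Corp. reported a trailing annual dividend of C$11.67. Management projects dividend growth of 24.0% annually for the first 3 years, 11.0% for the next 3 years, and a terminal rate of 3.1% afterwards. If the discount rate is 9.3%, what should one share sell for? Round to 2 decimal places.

Three-stage DDM. Project D₁…D_6; terminal Gordon value at t=6 with g = 0.031; discount at r = 0.093.
D_1 = 14.4708
D_2 = 17.9438
D_3 = 22.2503
D_4 = 24.6978
D_5 = 27.4146
D_6 = 30.4302
TV_6 = 31.3735/(0.093−0.031) = 506.0248
P₀ = Σ Dₜ/(1+r)ᵗ + TV_6/(1+r)^6 = 394.8184

C$394.82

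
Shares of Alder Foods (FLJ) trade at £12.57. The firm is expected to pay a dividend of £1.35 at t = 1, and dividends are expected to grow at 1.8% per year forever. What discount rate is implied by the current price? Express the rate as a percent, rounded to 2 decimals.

Rearranging the constant-growth DDM: r = D₁/P₀ + g.
r = 1.3500 / 12.57 + 0.018 = 0.10740 + 0.018 = 0.12540

12.54%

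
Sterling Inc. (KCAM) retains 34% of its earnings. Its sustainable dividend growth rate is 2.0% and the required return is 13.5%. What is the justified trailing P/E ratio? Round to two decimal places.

Payout ratio b = 1 − 0.34 = 0.66.
Justified trailing P/E = b(1+g)/(r−g) = 0.66×(1+0.02)/(0.135−0.02) = 5.8539

5.85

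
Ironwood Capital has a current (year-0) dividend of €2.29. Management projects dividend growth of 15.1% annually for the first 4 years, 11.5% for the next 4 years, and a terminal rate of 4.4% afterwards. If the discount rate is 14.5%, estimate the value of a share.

Three-stage DDM. Project D₁…D_8; terminal Gordon value at t=8 with g = 0.044; discount at r = 0.145.
D_1 = 2.6358
D_2 = 3.0338
D_3 = 3.4919
D_4 = 4.0192
D_5 = 4.4814
D_6 = 4.9967
D_7 = 5.5714
D_8 = 6.2121
TV_8 = 6.4854/(0.145−0.044) = 64.2119
P₀ = Σ Dₜ/(1+r)ᵗ + TV_8/(1+r)^8 = 39.7729

€39.77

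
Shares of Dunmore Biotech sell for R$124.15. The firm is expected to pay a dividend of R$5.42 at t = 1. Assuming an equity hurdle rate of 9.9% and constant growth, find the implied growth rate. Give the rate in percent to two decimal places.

5.53%

From P₀ = D₁/(r − g), the implied growth is g = r − D₁/P₀.
g = 0.099 − 5.42/124.15 = 0.099 − 0.04366 = 0.05534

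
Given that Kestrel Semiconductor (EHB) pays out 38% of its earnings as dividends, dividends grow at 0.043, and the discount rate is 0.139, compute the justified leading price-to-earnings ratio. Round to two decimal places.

3.96

Justified leading P/E = b/(r−g) = 0.38/(0.139−0.043) = 3.9583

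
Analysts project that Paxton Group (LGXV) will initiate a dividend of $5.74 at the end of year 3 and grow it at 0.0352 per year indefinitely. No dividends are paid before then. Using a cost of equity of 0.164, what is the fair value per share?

Deferred-dividend DDM. At t=2 the remaining stream is a growing perpetuity with first payment D_3 = 5.74.
V_2 = D_3/(r−g) = 5.74/(0.164−0.0352) = 44.5652
P₀ = V_2/(1+r)^2 = 44.5652/(1+0.164)^2 = 32.8920

$32.89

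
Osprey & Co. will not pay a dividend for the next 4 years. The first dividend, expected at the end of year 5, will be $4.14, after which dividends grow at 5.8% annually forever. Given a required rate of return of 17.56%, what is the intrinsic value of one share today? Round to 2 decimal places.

Deferred-dividend DDM. At t=4 the remaining stream is a growing perpetuity with first payment D_5 = 4.14.
V_4 = D_5/(r−g) = 4.14/(0.1756−0.058) = 35.2041
P₀ = V_4/(1+r)^4 = 35.2041/(1+0.1756)^4 = 18.4312

$18.43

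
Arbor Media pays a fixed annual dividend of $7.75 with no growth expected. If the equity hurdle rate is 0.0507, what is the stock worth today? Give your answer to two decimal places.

$152.86

Zero-growth DDM (perpetuity): P₀ = D/r = 7.75 / 0.0507 = 152.8600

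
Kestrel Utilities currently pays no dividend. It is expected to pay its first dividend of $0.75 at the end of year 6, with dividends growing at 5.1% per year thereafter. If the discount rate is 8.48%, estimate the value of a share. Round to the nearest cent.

Deferred-dividend DDM. At t=5 the remaining stream is a growing perpetuity with first payment D_6 = 0.75.
V_5 = D_6/(r−g) = 0.75/(0.0848−0.051) = 22.1893
P₀ = V_5/(1+r)^5 = 22.1893/(1+0.0848)^5 = 14.7705

$14.77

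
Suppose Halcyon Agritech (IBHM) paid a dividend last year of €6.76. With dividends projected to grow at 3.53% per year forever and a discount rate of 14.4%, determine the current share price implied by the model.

Gordon growth model: P₀ = D₁/(r − g). D₁ = 6.76 × (1 + 0.0353) = 6.9986.
P₀ = 6.9986 / (0.144 − 0.0353) = 6.9986 / 0.1087 = 64.3848

€64.38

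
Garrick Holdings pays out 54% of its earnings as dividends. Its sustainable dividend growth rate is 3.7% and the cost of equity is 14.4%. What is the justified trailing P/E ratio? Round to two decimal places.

Justified trailing P/E = b(1+g)/(r−g) = 0.54×(1+0.037)/(0.144−0.037) = 5.2335

5.23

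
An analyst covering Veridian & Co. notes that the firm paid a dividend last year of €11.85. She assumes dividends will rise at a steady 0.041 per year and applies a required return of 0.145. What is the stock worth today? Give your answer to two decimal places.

Gordon growth model: P₀ = D₁/(r − g). D₁ = 11.85 × (1 + 0.041) = 12.3358.
P₀ = 12.3358 / (0.145 − 0.041) = 12.3358 / 0.104 = 118.6139

€118.61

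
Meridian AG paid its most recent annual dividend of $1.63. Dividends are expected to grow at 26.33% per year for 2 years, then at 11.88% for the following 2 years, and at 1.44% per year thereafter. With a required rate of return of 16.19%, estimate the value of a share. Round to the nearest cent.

$19.63

Three-stage DDM. Project D₁…D_4; terminal Gordon value at t=4 with g = 0.0144; discount at r = 0.1619.
D_1 = 2.0592
D_2 = 2.6014
D_3 = 2.9104
D_4 = 3.2562
TV_4 = 3.3030/(0.1619−0.0144) = 22.3935
P₀ = Σ Dₜ/(1+r)ᵗ + TV_4/(1+r)^4 = 19.6283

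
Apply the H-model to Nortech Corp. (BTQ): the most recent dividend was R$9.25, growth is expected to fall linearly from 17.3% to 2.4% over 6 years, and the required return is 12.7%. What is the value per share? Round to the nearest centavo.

R$132.10

H-model: P₀ = D₀[(1+g_L) + H(g_S−g_L)]/(r−g_L), with H = 6/2 = 3.
P₀ = 9.25 × [(1+0.024) + 3×(0.173−0.024)] / (0.127−0.024)
   = 9.25 × 1.4710 / 0.103 = 132.1044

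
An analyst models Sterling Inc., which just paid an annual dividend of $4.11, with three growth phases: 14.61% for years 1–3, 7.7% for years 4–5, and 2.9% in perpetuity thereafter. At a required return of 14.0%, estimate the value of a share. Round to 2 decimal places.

$54.69

Three-stage DDM. Project D₁…D_5; terminal Gordon value at t=5 with g = 0.029; discount at r = 0.14.
D_1 = 4.7105
D_2 = 5.3987
D_3 = 6.1874
D_4 = 6.6638
D_5 = 7.1770
TV_5 = 7.3851/(0.14−0.029) = 66.5324
P₀ = Σ Dₜ/(1+r)ᵗ + TV_5/(1+r)^5 = 54.6903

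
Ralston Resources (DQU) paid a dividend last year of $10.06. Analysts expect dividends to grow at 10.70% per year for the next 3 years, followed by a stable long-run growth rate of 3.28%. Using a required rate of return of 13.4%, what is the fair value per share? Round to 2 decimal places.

Two-stage DDM. Project D₁…D_3 at 0.107, terminal growth 0.0328, discount at r = 0.134.
D_1 = 11.1364
D_2 = 12.3280
D_3 = 13.6471
Terminal value at t=3: TV = D_4/(r−g) = 14.0947/(0.134−0.0328) = 139.2761
P₀ = 11.1364/(1+0.134)^1 + 12.3280/(1+0.134)^2 + 13.6471/(1+0.134)^3 + 139.2761/(1+0.134)^3 = 124.2730

$124.27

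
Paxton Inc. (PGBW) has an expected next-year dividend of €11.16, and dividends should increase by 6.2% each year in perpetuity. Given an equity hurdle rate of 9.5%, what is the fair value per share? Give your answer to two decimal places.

€338.18

Gordon growth model: P₀ = D₁/(r − g), with D₁ = 11.16 given directly.
P₀ = 11.1600 / (0.095 − 0.062) = 11.1600 / 0.033 = 338.1818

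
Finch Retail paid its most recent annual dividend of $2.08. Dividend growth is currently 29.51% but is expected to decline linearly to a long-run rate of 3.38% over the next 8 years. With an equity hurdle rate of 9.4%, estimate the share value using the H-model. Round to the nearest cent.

$71.83

H-model: P₀ = D₀[(1+g_L) + H(g_S−g_L)]/(r−g_L), with H = 8/2 = 4.
P₀ = 2.08 × [(1+0.0338) + 4×(0.2951−0.0338)] / (0.094−0.0338)
   = 2.08 × 2.0790 / 0.0602 = 71.8326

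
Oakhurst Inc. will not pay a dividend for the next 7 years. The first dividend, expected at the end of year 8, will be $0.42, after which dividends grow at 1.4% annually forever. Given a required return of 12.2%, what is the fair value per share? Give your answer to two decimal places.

$1.74

Deferred-dividend DDM. At t=7 the remaining stream is a growing perpetuity with first payment D_8 = 0.42.
V_7 = D_8/(r−g) = 0.42/(0.122−0.014) = 3.8889
P₀ = V_7/(1+r)^7 = 3.8889/(1+0.122)^7 = 1.7373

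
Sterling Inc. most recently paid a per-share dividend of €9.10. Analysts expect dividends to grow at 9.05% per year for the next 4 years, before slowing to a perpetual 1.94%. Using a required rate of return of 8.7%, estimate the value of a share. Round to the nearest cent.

€175.70

Two-stage DDM. Project D₁…D_4 at 0.0905, terminal growth 0.0194, discount at r = 0.087.
D_1 = 9.9236
D_2 = 10.8216
D_3 = 11.8010
D_4 = 12.8690
Terminal value at t=4: TV = D_5/(r−g) = 13.1186/(0.087−0.0194) = 194.0627
P₀ = 9.9236/(1+0.087)^1 + 10.8216/(1+0.087)^2 + 11.8010/(1+0.087)^3 + 12.8690/(1+0.087)^4 + 194.0627/(1+0.087)^4 = 175.6968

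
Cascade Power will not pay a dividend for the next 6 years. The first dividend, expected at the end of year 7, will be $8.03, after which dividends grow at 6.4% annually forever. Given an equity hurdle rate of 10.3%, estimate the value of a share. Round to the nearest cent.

$114.34

Deferred-dividend DDM. At t=6 the remaining stream is a growing perpetuity with first payment D_7 = 8.03.
V_6 = D_7/(r−g) = 8.03/(0.103−0.064) = 205.8974
P₀ = V_6/(1+r)^6 = 205.8974/(1+0.103)^6 = 114.3399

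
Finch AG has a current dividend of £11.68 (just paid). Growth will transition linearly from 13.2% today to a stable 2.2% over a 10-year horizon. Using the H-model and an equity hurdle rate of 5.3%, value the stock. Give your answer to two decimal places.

£592.29

H-model: P₀ = D₀[(1+g_L) + H(g_S−g_L)]/(r−g_L), with H = 10/2 = 5.
P₀ = 11.68 × [(1+0.022) + 5×(0.132−0.022)] / (0.053−0.022)
   = 11.68 × 1.5720 / 0.031 = 592.2890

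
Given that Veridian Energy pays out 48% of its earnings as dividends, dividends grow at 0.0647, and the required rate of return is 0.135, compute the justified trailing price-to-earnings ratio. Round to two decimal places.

Justified trailing P/E = b(1+g)/(r−g) = 0.48×(1+0.0647)/(0.135−0.0647) = 7.2696

7.27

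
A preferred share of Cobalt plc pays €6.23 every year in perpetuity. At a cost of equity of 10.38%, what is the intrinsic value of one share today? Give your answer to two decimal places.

€60.02

Zero-growth DDM (perpetuity): P₀ = D/r = 6.23 / 0.1038 = 60.0193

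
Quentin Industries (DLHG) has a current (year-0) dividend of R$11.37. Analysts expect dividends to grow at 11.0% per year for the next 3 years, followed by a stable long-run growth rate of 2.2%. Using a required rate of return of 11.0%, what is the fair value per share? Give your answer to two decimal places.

Two-stage DDM. Project D₁…D_3 at 0.11, terminal growth 0.022, discount at r = 0.11.
D_1 = 12.6207
D_2 = 14.0090
D_3 = 15.5500
Terminal value at t=3: TV = D_4/(r−g) = 15.8921/(0.11−0.022) = 180.5916
P₀ = 12.6207/(1+0.11)^1 + 14.0090/(1+0.11)^2 + 15.5500/(1+0.11)^3 + 180.5916/(1+0.11)^3 = 166.1570

R$166.16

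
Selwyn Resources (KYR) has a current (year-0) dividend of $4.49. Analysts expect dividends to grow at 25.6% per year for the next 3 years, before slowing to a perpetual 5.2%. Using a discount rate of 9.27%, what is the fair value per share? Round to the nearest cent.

$194.16

Two-stage DDM. Project D₁…D_3 at 0.256, terminal growth 0.052, discount at r = 0.0927.
D_1 = 5.6394
D_2 = 7.0831
D_3 = 8.8964
Terminal value at t=3: TV = D_4/(r−g) = 9.3590/(0.0927−0.052) = 229.9517
P₀ = 5.6394/(1+0.0927)^1 + 7.0831/(1+0.0927)^2 + 8.8964/(1+0.0927)^3 + 229.9517/(1+0.0927)^3 = 194.1641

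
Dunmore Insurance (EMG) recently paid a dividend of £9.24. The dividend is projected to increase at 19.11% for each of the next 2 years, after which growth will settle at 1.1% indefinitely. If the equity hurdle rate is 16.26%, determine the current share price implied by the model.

Two-stage DDM. Project D₁…D_2 at 0.1911, terminal growth 0.011, discount at r = 0.1626.
D_1 = 11.0058
D_2 = 13.1090
Terminal value at t=2: TV = D_3/(r−g) = 13.2532/(0.1626−0.011) = 87.4219
P₀ = 11.0058/(1+0.1626)^1 + 13.1090/(1+0.1626)^2 + 87.4219/(1+0.1626)^2 = 83.8436

£83.84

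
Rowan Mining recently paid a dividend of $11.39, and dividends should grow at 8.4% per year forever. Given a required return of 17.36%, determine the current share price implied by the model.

Gordon growth model: P₀ = D₁/(r − g). D₁ = 11.39 × (1 + 0.084) = 12.3468.
P₀ = 12.3468 / (0.1736 − 0.084) = 12.3468 / 0.0896 = 137.7987

$137.80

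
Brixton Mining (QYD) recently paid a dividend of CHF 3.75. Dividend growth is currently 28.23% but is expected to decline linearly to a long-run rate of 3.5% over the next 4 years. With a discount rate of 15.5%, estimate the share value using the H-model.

CHF 47.80

H-model: P₀ = D₀[(1+g_L) + H(g_S−g_L)]/(r−g_L), with H = 4/2 = 2.
P₀ = 3.75 × [(1+0.035) + 2×(0.2823−0.035)] / (0.155−0.035)
   = 3.75 × 1.5296 / 0.12 = 47.8000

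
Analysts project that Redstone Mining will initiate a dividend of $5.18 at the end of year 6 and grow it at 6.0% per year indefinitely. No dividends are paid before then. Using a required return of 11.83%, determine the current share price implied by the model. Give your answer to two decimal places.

$50.80

Deferred-dividend DDM. At t=5 the remaining stream is a growing perpetuity with first payment D_6 = 5.18.
V_5 = D_6/(r−g) = 5.18/(0.1183−0.06) = 88.8508
P₀ = V_5/(1+r)^5 = 88.8508/(1+0.1183)^5 = 50.8007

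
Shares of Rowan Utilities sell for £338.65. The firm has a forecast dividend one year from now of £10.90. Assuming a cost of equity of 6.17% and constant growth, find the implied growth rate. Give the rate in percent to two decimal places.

From P₀ = D₁/(r − g), the implied growth is g = r − D₁/P₀.
g = 0.0617 − 10.90/338.65 = 0.0617 − 0.03219 = 0.02951

2.95%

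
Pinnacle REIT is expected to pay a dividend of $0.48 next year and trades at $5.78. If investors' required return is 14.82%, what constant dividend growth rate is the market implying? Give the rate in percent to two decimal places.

From P₀ = D₁/(r − g), the implied growth is g = r − D₁/P₀.
g = 0.1482 − 0.48/5.78 = 0.1482 − 0.08304 = 0.06516

6.52%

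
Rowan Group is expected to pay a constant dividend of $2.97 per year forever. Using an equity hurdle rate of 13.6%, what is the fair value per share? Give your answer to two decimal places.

$21.84

Zero-growth DDM (perpetuity): P₀ = D/r = 2.97 / 0.136 = 21.8382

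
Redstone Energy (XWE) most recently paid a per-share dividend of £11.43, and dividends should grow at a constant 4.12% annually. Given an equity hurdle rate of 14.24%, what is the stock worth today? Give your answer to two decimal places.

Gordon growth model: P₀ = D₁/(r − g). D₁ = 11.43 × (1 + 0.0412) = 11.9009.
P₀ = 11.9009 / (0.1424 − 0.0412) = 11.9009 / 0.1012 = 117.5980

£117.60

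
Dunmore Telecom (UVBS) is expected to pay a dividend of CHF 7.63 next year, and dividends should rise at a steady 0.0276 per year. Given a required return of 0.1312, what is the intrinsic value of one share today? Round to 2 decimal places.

CHF 73.65

Gordon growth model: P₀ = D₁/(r − g), with D₁ = 7.63 given directly.
P₀ = 7.6300 / (0.1312 − 0.0276) = 7.6300 / 0.1036 = 73.6486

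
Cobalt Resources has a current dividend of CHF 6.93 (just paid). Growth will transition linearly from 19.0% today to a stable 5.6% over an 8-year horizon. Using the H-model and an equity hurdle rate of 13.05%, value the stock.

CHF 148.09

H-model: P₀ = D₀[(1+g_L) + H(g_S−g_L)]/(r−g_L), with H = 8/2 = 4.
P₀ = 6.93 × [(1+0.056) + 4×(0.19−0.056)] / (0.1305−0.056)
   = 6.93 × 1.5920 / 0.0745 = 148.0881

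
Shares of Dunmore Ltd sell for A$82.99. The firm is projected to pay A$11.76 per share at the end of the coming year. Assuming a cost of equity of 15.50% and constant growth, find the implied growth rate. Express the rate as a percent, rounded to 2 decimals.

1.33%

From P₀ = D₁/(r − g), the implied growth is g = r − D₁/P₀.
g = 0.155 − 11.76/82.99 = 0.155 − 0.14170 = 0.01330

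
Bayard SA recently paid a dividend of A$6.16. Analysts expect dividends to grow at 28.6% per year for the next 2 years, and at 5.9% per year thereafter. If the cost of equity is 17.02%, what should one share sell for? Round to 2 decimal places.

A$85.06

Two-stage DDM. Project D₁…D_2 at 0.286, terminal growth 0.059, discount at r = 0.1702.
D_1 = 7.9218
D_2 = 10.1874
Terminal value at t=2: TV = D_3/(r−g) = 10.7884/(0.1702−0.059) = 97.0183
P₀ = 7.9218/(1+0.1702)^1 + 10.1874/(1+0.1702)^2 + 97.0183/(1+0.1702)^2 = 85.0580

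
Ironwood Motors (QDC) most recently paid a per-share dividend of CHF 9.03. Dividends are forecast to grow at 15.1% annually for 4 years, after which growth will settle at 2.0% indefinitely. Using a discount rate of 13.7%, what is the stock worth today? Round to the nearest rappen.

Two-stage DDM. Project D₁…D_4 at 0.151, terminal growth 0.02, discount at r = 0.137.
D_1 = 10.3935
D_2 = 11.9630
D_3 = 13.7694
D_4 = 15.8485
Terminal value at t=4: TV = D_5/(r−g) = 16.1655/(0.137−0.02) = 138.1667
P₀ = 10.3935/(1+0.137)^1 + 11.9630/(1+0.137)^2 + 13.7694/(1+0.137)^3 + 15.8485/(1+0.137)^4 + 138.1667/(1+0.137)^4 = 119.9182

CHF 119.92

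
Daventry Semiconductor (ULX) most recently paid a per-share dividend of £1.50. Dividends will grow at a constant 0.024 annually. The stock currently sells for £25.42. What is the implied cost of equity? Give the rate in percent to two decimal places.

8.44%

Rearranging the constant-growth DDM: r = D₁/P₀ + g.
D₁ = 1.50 × (1 + 0.024) = 1.5360.
r = 1.5360 / 25.42 + 0.024 = 0.06042 + 0.024 = 0.08442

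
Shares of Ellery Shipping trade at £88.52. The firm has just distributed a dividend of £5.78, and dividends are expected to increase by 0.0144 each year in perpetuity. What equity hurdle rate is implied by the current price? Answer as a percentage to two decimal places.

8.06%

Rearranging the constant-growth DDM: r = D₁/P₀ + g.
D₁ = 5.78 × (1 + 0.0144) = 5.8632.
r = 5.8632 / 88.52 + 0.0144 = 0.06624 + 0.0144 = 0.08064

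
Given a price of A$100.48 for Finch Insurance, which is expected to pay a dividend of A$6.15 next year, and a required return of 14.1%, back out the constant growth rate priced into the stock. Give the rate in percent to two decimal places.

7.98%

From P₀ = D₁/(r − g), the implied growth is g = r − D₁/P₀.
g = 0.141 − 6.15/100.48 = 0.141 − 0.06121 = 0.07979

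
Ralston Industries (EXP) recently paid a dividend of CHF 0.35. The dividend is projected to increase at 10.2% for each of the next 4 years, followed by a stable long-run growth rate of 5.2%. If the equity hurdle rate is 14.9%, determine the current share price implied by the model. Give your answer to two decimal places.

Two-stage DDM. Project D₁…D_4 at 0.102, terminal growth 0.052, discount at r = 0.149.
D_1 = 0.3857
D_2 = 0.4250
D_3 = 0.4684
D_4 = 0.5162
Terminal value at t=4: TV = D_5/(r−g) = 0.5430/(0.149−0.052) = 5.5981
P₀ = 0.3857/(1+0.149)^1 + 0.4250/(1+0.149)^2 + 0.4684/(1+0.149)^3 + 0.5162/(1+0.149)^4 + 5.5981/(1+0.149)^4 = 4.4744

CHF 4.47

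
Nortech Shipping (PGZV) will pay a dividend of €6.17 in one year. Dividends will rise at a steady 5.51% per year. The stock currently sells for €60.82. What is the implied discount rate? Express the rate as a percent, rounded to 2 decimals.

15.65%

Rearranging the constant-growth DDM: r = D₁/P₀ + g.
r = 6.1700 / 60.82 + 0.0551 = 0.10145 + 0.0551 = 0.15655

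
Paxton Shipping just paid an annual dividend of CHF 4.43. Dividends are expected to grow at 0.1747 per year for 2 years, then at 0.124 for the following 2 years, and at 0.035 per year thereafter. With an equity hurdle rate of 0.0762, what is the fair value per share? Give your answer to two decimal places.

CHF 166.01

Three-stage DDM. Project D₁…D_4; terminal Gordon value at t=4 with g = 0.035; discount at r = 0.0762.
D_1 = 5.2039
D_2 = 6.1130
D_3 = 6.8711
D_4 = 7.7231
TV_4 = 7.9934/(0.0762−0.035) = 194.0142
P₀ = Σ Dₜ/(1+r)ᵗ + TV_4/(1+r)^4 = 166.0143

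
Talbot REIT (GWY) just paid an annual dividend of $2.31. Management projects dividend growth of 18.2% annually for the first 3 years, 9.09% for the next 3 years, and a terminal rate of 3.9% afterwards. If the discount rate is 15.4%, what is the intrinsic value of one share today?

Three-stage DDM. Project D₁…D_6; terminal Gordon value at t=6 with g = 0.039; discount at r = 0.154.
D_1 = 2.7304
D_2 = 3.2274
D_3 = 3.8147
D_4 = 4.1615
D_5 = 4.5398
D_6 = 4.9524
TV_6 = 5.1456/(0.154−0.039) = 44.7442
P₀ = Σ Dₜ/(1+r)ᵗ + TV_6/(1+r)^6 = 32.8788

$32.88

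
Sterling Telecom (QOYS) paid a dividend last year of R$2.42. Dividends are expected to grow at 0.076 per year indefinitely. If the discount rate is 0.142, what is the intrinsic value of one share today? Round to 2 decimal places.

Gordon growth model: P₀ = D₁/(r − g). D₁ = 2.42 × (1 + 0.076) = 2.6039.
P₀ = 2.6039 / (0.142 − 0.076) = 2.6039 / 0.066 = 39.4533

R$39.45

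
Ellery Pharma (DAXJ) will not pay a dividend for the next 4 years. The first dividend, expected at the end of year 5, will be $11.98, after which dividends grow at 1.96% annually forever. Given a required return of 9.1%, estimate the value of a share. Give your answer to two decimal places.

Deferred-dividend DDM. At t=4 the remaining stream is a growing perpetuity with first payment D_5 = 11.98.
V_4 = D_5/(r−g) = 11.98/(0.091−0.0196) = 167.7871
P₀ = V_4/(1+r)^4 = 167.7871/(1+0.091)^4 = 118.4294

$118.43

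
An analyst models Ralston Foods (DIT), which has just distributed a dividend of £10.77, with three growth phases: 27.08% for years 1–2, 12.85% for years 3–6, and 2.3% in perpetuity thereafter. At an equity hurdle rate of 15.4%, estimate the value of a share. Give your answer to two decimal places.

Three-stage DDM. Project D₁…D_6; terminal Gordon value at t=6 with g = 0.023; discount at r = 0.154.
D_1 = 13.6865
D_2 = 17.3928
D_3 = 19.6278
D_4 = 22.1500
D_5 = 24.9962
D_6 = 28.2083
TV_6 = 28.8571/(0.154−0.023) = 220.2829
P₀ = Σ Dₜ/(1+r)ᵗ + TV_6/(1+r)^6 = 167.6103

£167.61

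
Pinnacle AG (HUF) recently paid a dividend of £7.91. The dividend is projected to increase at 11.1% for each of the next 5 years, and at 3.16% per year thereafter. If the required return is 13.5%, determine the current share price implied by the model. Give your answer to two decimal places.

£108.03

Two-stage DDM. Project D₁…D_5 at 0.111, terminal growth 0.0316, discount at r = 0.135.
D_1 = 8.7880
D_2 = 9.7635
D_3 = 10.8472
D_4 = 12.0513
D_5 = 13.3890
Terminal value at t=5: TV = D_6/(r−g) = 13.8120/(0.135−0.0316) = 133.5788
P₀ = 8.7880/(1+0.135)^1 + 9.7635/(1+0.135)^2 + 10.8472/(1+0.135)^3 + 12.0513/(1+0.135)^4 + 13.3890/(1+0.135)^5 + 133.5788/(1+0.135)^5 = 108.0290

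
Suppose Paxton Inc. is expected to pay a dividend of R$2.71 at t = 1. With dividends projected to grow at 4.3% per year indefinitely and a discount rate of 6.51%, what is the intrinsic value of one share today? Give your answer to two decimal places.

R$122.62

Gordon growth model: P₀ = D₁/(r − g), with D₁ = 2.71 given directly.
P₀ = 2.7100 / (0.0651 − 0.043) = 2.7100 / 0.0221 = 122.6244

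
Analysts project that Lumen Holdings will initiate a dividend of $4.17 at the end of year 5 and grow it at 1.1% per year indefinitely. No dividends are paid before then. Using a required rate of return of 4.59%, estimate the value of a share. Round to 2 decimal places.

Deferred-dividend DDM. At t=4 the remaining stream is a growing perpetuity with first payment D_5 = 4.17.
V_4 = D_5/(r−g) = 4.17/(0.0459−0.011) = 119.4842
P₀ = V_4/(1+r)^4 = 119.4842/(1+0.0459)^4 = 99.8504

$99.85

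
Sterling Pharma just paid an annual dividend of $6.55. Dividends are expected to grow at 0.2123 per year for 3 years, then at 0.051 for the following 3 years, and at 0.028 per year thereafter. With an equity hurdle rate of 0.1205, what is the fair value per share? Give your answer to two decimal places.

$121.05

Three-stage DDM. Project D₁…D_6; terminal Gordon value at t=6 with g = 0.028; discount at r = 0.1205.
D_1 = 7.9406
D_2 = 9.6263
D_3 = 11.6700
D_4 = 12.2652
D_5 = 12.8907
D_6 = 13.5481
TV_6 = 13.9275/(0.1205−0.028) = 150.5675
P₀ = Σ Dₜ/(1+r)ᵗ + TV_6/(1+r)^6 = 121.0520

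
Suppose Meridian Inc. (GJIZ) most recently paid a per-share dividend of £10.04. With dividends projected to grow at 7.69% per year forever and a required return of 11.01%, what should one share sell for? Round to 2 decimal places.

£325.66

Gordon growth model: P₀ = D₁/(r − g). D₁ = 10.04 × (1 + 0.0769) = 10.8121.
P₀ = 10.8121 / (0.1101 − 0.0769) = 10.8121 / 0.0332 = 325.6649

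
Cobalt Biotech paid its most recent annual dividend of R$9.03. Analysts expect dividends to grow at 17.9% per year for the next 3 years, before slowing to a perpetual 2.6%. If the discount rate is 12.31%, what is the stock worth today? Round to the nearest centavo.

R$140.26

Two-stage DDM. Project D₁…D_3 at 0.179, terminal growth 0.026, discount at r = 0.1231.
D_1 = 10.6464
D_2 = 12.5521
D_3 = 14.7989
Terminal value at t=3: TV = D_4/(r−g) = 15.1837/(0.1231−0.026) = 156.3714
P₀ = 10.6464/(1+0.1231)^1 + 12.5521/(1+0.1231)^2 + 14.7989/(1+0.1231)^3 + 156.3714/(1+0.1231)^3 = 140.2602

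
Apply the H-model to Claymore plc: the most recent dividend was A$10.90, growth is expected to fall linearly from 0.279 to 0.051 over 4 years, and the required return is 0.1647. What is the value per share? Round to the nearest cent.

H-model: P₀ = D₀[(1+g_L) + H(g_S−g_L)]/(r−g_L), with H = 4/2 = 2.
P₀ = 10.90 × [(1+0.051) + 2×(0.279−0.051)] / (0.1647−0.051)
   = 10.90 × 1.5070 / 0.1137 = 144.4705

A$144.47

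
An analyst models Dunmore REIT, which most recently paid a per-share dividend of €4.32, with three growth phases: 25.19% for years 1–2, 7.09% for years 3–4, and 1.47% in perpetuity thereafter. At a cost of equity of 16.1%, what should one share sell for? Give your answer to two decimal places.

€48.23

Three-stage DDM. Project D₁…D_4; terminal Gordon value at t=4 with g = 0.0147; discount at r = 0.161.
D_1 = 5.4082
D_2 = 6.7705
D_3 = 7.2506
D_4 = 7.7646
TV_4 = 7.8788/(0.161−0.0147) = 53.8535
P₀ = Σ Dₜ/(1+r)ᵗ + TV_4/(1+r)^4 = 48.2284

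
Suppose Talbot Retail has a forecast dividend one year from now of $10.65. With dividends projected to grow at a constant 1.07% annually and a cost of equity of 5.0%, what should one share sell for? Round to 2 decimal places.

$270.99

Gordon growth model: P₀ = D₁/(r − g), with D₁ = 10.65 given directly.
P₀ = 10.6500 / (0.05 − 0.0107) = 10.6500 / 0.0393 = 270.9924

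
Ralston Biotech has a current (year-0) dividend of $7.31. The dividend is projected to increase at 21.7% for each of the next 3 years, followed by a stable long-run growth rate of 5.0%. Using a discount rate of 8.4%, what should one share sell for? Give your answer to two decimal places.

$347.22

Two-stage DDM. Project D₁…D_3 at 0.217, terminal growth 0.05, discount at r = 0.084.
D_1 = 8.8963
D_2 = 10.8268
D_3 = 13.1762
Terminal value at t=3: TV = D_4/(r−g) = 13.8350/(0.084−0.05) = 406.9111
P₀ = 8.8963/(1+0.084)^1 + 10.8268/(1+0.084)^2 + 13.1762/(1+0.084)^3 + 406.9111/(1+0.084)^3 = 347.2215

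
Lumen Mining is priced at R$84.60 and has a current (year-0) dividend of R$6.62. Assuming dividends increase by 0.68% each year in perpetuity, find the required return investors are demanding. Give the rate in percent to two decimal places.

8.56%

Rearranging the constant-growth DDM: r = D₁/P₀ + g.
D₁ = 6.62 × (1 + 0.0068) = 6.6650.
r = 6.6650 / 84.60 + 0.0068 = 0.07878 + 0.0068 = 0.08558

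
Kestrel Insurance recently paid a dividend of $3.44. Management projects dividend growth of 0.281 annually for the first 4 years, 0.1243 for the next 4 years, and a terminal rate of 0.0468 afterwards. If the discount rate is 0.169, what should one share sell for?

Three-stage DDM. Project D₁…D_8; terminal Gordon value at t=8 with g = 0.0468; discount at r = 0.169.
D_1 = 4.4066
D_2 = 5.6449
D_3 = 7.2311
D_4 = 9.2631
D_5 = 10.4145
D_6 = 11.7090
D_7 = 13.1644
D_8 = 14.8008
TV_8 = 15.4934/(0.169−0.0468) = 126.7875
P₀ = Σ Dₜ/(1+r)ᵗ + TV_8/(1+r)^8 = 71.7568

$71.76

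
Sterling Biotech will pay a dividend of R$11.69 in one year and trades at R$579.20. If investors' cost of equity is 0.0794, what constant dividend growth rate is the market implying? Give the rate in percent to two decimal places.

From P₀ = D₁/(r − g), the implied growth is g = r − D₁/P₀.
g = 0.0794 − 11.69/579.20 = 0.0794 − 0.02018 = 0.05922

5.92%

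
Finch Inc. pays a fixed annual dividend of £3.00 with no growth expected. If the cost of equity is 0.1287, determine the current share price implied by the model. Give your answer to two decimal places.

£23.31

Zero-growth DDM (perpetuity): P₀ = D/r = 3.00 / 0.1287 = 23.3100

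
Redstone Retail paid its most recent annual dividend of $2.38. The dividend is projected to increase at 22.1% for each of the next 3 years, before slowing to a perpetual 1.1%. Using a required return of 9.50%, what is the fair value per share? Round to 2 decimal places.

$48.63

Two-stage DDM. Project D₁…D_3 at 0.221, terminal growth 0.011, discount at r = 0.095.
D_1 = 2.9060
D_2 = 3.5482
D_3 = 4.3324
Terminal value at t=3: TV = D_4/(r−g) = 4.3800/(0.095−0.011) = 52.1430
P₀ = 2.9060/(1+0.095)^1 + 3.5482/(1+0.095)^2 + 4.3324/(1+0.095)^3 + 52.1430/(1+0.095)^3 = 48.6278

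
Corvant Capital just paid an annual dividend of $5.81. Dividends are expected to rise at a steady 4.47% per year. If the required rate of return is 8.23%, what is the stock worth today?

Gordon growth model: P₀ = D₁/(r − g). D₁ = 5.81 × (1 + 0.0447) = 6.0697.
P₀ = 6.0697 / (0.0823 − 0.0447) = 6.0697 / 0.0376 = 161.4284

$161.43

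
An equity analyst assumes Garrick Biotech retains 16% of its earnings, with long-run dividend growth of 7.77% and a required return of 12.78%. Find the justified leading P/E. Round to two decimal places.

16.77

Payout ratio b = 1 − 0.16 = 0.84.
Justified leading P/E = b/(r−g) = 0.84/(0.1278−0.0777) = 16.7665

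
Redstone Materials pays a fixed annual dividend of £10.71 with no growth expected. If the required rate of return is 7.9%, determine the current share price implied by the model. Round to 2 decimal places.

Zero-growth DDM (perpetuity): P₀ = D/r = 10.71 / 0.079 = 135.5696

£135.57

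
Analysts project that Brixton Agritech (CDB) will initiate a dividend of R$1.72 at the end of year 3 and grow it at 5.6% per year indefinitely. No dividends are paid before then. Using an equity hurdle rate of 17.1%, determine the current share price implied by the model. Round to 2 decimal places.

Deferred-dividend DDM. At t=2 the remaining stream is a growing perpetuity with first payment D_3 = 1.72.
V_2 = D_3/(r−g) = 1.72/(0.171−0.056) = 14.9565
P₀ = V_2/(1+r)^2 = 14.9565/(1+0.171)^2 = 10.9073

R$10.91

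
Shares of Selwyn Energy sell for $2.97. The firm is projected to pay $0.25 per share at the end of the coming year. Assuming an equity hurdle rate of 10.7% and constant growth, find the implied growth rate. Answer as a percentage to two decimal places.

From P₀ = D₁/(r − g), the implied growth is g = r − D₁/P₀.
g = 0.107 − 0.25/2.97 = 0.107 − 0.08418 = 0.02282

2.28%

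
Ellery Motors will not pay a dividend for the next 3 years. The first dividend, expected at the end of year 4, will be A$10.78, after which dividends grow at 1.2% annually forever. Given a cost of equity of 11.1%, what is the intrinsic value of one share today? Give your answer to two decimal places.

Deferred-dividend DDM. At t=3 the remaining stream is a growing perpetuity with first payment D_4 = 10.78.
V_3 = D_4/(r−g) = 10.78/(0.111−0.012) = 108.8889
P₀ = V_3/(1+r)^3 = 108.8889/(1+0.111)^3 = 79.4038

A$79.40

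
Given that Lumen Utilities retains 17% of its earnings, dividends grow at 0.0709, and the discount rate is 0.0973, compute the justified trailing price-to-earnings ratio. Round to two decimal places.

33.67

Payout ratio b = 1 − 0.17 = 0.83.
Justified trailing P/E = b(1+g)/(r−g) = 0.83×(1+0.0709)/(0.0973−0.0709) = 33.6684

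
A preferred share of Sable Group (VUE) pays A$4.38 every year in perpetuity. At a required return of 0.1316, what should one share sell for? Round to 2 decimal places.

A$33.28

Zero-growth DDM (perpetuity): P₀ = D/r = 4.38 / 0.1316 = 33.2827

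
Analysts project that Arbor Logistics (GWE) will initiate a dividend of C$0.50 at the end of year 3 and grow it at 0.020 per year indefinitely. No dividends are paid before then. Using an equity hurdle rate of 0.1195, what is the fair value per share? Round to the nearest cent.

Deferred-dividend DDM. At t=2 the remaining stream is a growing perpetuity with first payment D_3 = 0.50.
V_2 = D_3/(r−g) = 0.50/(0.1195−0.02) = 5.0251
P₀ = V_2/(1+r)^2 = 5.0251/(1+0.1195)^2 = 4.0096

C$4.01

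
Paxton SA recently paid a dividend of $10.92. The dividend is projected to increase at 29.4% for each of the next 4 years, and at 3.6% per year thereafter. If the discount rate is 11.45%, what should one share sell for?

$326.23

Two-stage DDM. Project D₁…D_4 at 0.294, terminal growth 0.036, discount at r = 0.1145.
D_1 = 14.1305
D_2 = 18.2848
D_3 = 23.6606
D_4 = 30.6168
Terminal value at t=4: TV = D_5/(r−g) = 31.7190/(0.1145−0.036) = 404.0637
P₀ = 14.1305/(1+0.1145)^1 + 18.2848/(1+0.1145)^2 + 23.6606/(1+0.1145)^3 + 30.6168/(1+0.1145)^4 + 404.0637/(1+0.1145)^4 = 326.2321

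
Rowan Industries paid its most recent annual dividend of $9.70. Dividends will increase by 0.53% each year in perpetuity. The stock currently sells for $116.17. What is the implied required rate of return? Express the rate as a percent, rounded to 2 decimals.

8.92%

Rearranging the constant-growth DDM: r = D₁/P₀ + g.
D₁ = 9.70 × (1 + 0.0053) = 9.7514.
r = 9.7514 / 116.17 + 0.0053 = 0.08394 + 0.0053 = 0.08924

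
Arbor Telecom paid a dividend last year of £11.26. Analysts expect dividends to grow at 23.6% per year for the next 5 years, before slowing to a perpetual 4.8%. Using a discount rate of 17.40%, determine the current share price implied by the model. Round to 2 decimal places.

Two-stage DDM. Project D₁…D_5 at 0.236, terminal growth 0.048, discount at r = 0.174.
D_1 = 13.9174
D_2 = 17.2019
D_3 = 21.2615
D_4 = 26.2792
D_5 = 32.4811
Terminal value at t=5: TV = D_6/(r−g) = 34.0402/(0.174−0.048) = 270.1603
P₀ = 13.9174/(1+0.174)^1 + 17.2019/(1+0.174)^2 + 21.2615/(1+0.174)^3 + 26.2792/(1+0.174)^4 + 32.4811/(1+0.174)^5 + 270.1603/(1+0.174)^5 = 187.0114

£187.01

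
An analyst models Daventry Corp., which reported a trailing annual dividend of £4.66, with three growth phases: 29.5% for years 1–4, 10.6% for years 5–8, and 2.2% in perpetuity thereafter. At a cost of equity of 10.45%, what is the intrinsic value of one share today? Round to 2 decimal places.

Three-stage DDM. Project D₁…D_8; terminal Gordon value at t=8 with g = 0.022; discount at r = 0.1045.
D_1 = 6.0347
D_2 = 7.8149
D_3 = 10.1203
D_4 = 13.1058
D_5 = 14.4951
D_6 = 16.0315
D_7 = 17.7309
D_8 = 19.6104
TV_8 = 20.0418/(0.1045−0.022) = 242.9307
P₀ = Σ Dₜ/(1+r)ᵗ + TV_8/(1+r)^8 = 173.2204

£173.22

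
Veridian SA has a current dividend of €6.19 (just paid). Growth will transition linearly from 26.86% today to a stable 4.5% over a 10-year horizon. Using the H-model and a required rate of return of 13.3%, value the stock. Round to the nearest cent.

H-model: P₀ = D₀[(1+g_L) + H(g_S−g_L)]/(r−g_L), with H = 10/2 = 5.
P₀ = 6.19 × [(1+0.045) + 5×(0.2686−0.045)] / (0.133−0.045)
   = 6.19 × 2.1630 / 0.088 = 152.1474

€152.15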